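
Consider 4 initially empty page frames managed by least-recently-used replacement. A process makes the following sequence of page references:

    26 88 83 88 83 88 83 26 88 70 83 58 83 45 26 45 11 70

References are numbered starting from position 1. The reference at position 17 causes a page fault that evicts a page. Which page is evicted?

pos 1: 26: fault, frames [26]
pos 2: 88: fault, frames [26, 88]
pos 3: 83: fault, frames [26, 88, 83]
pos 4: 88: hit
pos 5: 83: hit
pos 6: 88: hit
pos 7: 83: hit
pos 8: 26: hit
pos 9: 88: hit
pos 10: 70: fault, frames [83, 26, 88, 70]
pos 11: 83: hit
pos 12: 58: fault, evict 26, frames [88, 70, 83, 58]
pos 13: 83: hit
pos 14: 45: fault, evict 88, frames [70, 58, 83, 45]
pos 15: 26: fault, evict 70, frames [58, 83, 45, 26]
pos 16: 45: hit
pos 17: 11: fault, evict 58, frames [83, 26, 45, 11]
At position 17, page 58 is evicted.

58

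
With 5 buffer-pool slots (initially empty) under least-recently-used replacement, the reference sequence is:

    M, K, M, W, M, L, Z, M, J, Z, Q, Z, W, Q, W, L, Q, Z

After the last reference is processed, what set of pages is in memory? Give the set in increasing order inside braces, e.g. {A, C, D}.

M -> miss, frames (M)
K -> miss, frames (M K)
M -> hit
W -> miss, frames (K M W)
M -> hit
L -> miss, frames (K W M L)
Z -> miss, frames (K W M L Z)
M -> hit
J -> miss, evict K, frames (W L Z M J)
Z -> hit
Q -> miss, evict W, frames (L M J Z Q)
Z -> hit
W -> miss, evict L, frames (M J Q Z W)
Q -> hit
W -> hit
L -> miss, evict M, frames (J Z Q W L)
Q -> hit
Z -> hit

{J, L, Q, W, Z}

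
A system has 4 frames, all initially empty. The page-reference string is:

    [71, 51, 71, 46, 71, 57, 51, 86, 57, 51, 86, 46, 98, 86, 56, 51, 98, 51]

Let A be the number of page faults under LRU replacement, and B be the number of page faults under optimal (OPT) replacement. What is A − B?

2

Under LRU: F F . F . F . F . . . F F . F F . . → 9 faults.
Under OPT: F F . F . F . F . . . . F . F . . . → 7 faults.
A − B = 9 − 7 = 2.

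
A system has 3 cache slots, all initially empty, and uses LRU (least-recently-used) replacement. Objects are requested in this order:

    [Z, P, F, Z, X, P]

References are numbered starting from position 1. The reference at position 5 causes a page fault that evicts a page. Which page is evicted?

pos 1: Z → miss, frames (Z)
pos 2: P → miss, frames (Z P)
pos 3: F → miss, frames (Z P F)
pos 4: Z → hit
pos 5: X → miss, evict P, frames (F Z X)
At position 5, page P is evicted.

P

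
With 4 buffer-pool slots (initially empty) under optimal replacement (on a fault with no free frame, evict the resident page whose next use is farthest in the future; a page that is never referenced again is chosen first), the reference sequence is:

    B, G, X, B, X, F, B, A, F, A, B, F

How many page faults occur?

B -> fault, frames {B}
G -> fault, frames {B,G}
X -> fault, frames {B,G,X}
B -> hit
X -> hit
F -> fault, frames {B,G,X,F}
B -> hit
A -> fault, evict X, frames {B,G,F,A}
F -> hit
A -> hit
B -> hit
F -> hit
Page faults: 5.

5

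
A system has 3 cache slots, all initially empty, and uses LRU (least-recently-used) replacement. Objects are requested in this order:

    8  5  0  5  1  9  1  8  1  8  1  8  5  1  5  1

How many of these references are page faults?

7

8 -> fault, frames (8)
5 -> fault, frames (8 5)
0 -> fault, frames (8 5 0)
5 -> hit
1 -> fault, evict 8, frames (0 5 1)
9 -> fault, evict 0, frames (5 1 9)
1 -> hit
8 -> fault, evict 5, frames (9 1 8)
1 -> hit
8 -> hit
1 -> hit
8 -> hit
5 -> fault, evict 9, frames (1 8 5)
1 -> hit
5 -> hit
1 -> hit
Page faults: 7.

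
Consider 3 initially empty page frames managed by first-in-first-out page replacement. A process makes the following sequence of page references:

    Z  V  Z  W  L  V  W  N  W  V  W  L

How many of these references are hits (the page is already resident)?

4

Z -> miss, frames {Z}
V -> miss, frames {Z,V}
Z -> hit
W -> miss, frames {Z,V,W}
L -> miss, evict Z, frames {V,W,L}
V -> hit
W -> hit
N -> miss, evict V, frames {W,L,N}
W -> hit
V -> miss, evict W, frames {L,N,V}
W -> miss, evict L, frames {N,V,W}
L -> miss, evict N, frames {V,W,L}
Hits: 4.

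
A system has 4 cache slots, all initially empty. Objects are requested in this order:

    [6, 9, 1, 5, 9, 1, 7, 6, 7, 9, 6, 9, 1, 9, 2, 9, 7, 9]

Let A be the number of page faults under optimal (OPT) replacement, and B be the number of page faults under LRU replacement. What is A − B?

Under OPT: F F F F . . F . . . . . . . F . . . → 6 faults.
Under LRU: F F F F . . F F . . . . . . F . F . → 8 faults.
A − B = 6 − 8 = -2.

-2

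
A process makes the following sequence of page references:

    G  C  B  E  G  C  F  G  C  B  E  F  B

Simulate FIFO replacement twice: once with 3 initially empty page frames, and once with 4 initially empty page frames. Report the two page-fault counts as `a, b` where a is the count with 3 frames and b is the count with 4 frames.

3 frames: F F F F F F F . . F F . . → 9 faults.
4 frames: F F F F . . F F F F F F . → 10 faults.
10 > 9: adding a frame increased faults — Belady's anomaly.

9, 10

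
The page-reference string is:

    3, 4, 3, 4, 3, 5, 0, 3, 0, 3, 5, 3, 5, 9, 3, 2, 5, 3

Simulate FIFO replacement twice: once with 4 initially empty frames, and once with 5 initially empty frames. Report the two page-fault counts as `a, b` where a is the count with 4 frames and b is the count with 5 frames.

8, 7

4 frames: F F . . . F F . . . . . . F F F F . → 8 faults.
5 frames: F F . . . F F . . . . . . F . F . F → 7 faults.
7 < 8: adding a frame reduced faults, as is typical.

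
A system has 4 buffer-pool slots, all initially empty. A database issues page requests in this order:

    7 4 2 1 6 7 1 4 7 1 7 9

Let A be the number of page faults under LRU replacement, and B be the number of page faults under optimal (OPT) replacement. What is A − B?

Under LRU: F F F F F F . F . . . F → 8 faults.
Under OPT: F F F F F . . . . . . F → 6 faults.
A − B = 8 − 6 = 2.

2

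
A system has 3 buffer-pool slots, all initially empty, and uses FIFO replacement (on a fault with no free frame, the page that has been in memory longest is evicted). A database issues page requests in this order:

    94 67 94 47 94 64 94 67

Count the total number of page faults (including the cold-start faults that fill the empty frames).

94: miss, frames {94}
67: miss, frames {94,67}
94: hit
47: miss, frames {94,67,47}
94: hit
64: miss, evict 94, frames {67,47,64}
94: miss, evict 67, frames {47,64,94}
67: miss, evict 47, frames {64,94,67}
Page faults: 6.

6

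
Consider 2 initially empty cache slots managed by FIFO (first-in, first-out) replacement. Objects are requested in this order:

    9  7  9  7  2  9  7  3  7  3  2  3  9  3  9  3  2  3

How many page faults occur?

9: fault, frames [9]
7: fault, frames [9, 7]
9: hit
7: hit
2: fault, evict 9, frames [7, 2]
9: fault, evict 7, frames [2, 9]
7: fault, evict 2, frames [9, 7]
3: fault, evict 9, frames [7, 3]
7: hit
3: hit
2: fault, evict 7, frames [3, 2]
3: hit
9: fault, evict 3, frames [2, 9]
3: fault, evict 2, frames [9, 3]
9: hit
3: hit
2: fault, evict 9, frames [3, 2]
3: hit
Page faults: 10.

10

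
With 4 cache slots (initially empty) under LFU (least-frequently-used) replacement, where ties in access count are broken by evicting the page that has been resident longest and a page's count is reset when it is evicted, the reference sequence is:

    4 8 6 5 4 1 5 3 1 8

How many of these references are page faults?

7

4 -> fault, frames {4}
8 -> fault, frames {4,8}
6 -> fault, frames {4,8,6}
5 -> fault, frames {4,8,6,5}
4 -> hit
1 -> fault, evict 8, frames {4,6,5,1}
5 -> hit
3 -> fault, evict 6, frames {4,5,1,3}
1 -> hit
8 -> fault, evict 3, frames {4,5,1,8}
Page faults: 7.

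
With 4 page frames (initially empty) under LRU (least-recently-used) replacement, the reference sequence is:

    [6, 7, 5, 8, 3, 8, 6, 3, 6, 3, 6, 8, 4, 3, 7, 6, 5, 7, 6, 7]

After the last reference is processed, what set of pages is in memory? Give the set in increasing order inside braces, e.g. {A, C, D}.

{3, 5, 6, 7}

6: fault, frames (6)
7: fault, frames (6 7)
5: fault, frames (6 7 5)
8: fault, frames (6 7 5 8)
3: fault, evict 6, frames (7 5 8 3)
8: hit
6: fault, evict 7, frames (5 3 8 6)
3: hit
6: hit
3: hit
6: hit
8: hit
4: fault, evict 5, frames (3 6 8 4)
3: hit
7: fault, evict 6, frames (8 4 3 7)
6: fault, evict 8, frames (4 3 7 6)
5: fault, evict 4, frames (3 7 6 5)
7: hit
6: hit
7: hit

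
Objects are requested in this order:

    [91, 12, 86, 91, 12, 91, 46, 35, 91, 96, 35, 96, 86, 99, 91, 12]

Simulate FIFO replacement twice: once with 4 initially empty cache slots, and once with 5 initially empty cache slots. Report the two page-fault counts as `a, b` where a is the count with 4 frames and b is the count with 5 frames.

4 frames: F F F . . . F F F F . . F F . F → 10 faults.
5 frames: F F F . . . F F . F . . . F F F → 9 faults.
9 < 10: adding a frame reduced faults, as is typical.

10, 9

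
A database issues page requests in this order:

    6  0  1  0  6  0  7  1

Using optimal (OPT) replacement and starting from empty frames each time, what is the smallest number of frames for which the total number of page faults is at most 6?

2

f=1: 8 faults
f=2: 6 faults
f=3: 4 faults
f=4: 4 faults
Smallest f with faults ≤ 6 is 2.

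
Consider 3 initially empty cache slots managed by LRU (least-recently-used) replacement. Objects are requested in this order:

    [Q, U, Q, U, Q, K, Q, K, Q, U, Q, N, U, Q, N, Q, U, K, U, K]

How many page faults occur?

5

Q → fault, frames (Q)
U → fault, frames (Q U)
Q → hit
U → hit
Q → hit
K → fault, frames (U Q K)
Q → hit
K → hit
Q → hit
U → hit
Q → hit
N → fault, evict K, frames (U Q N)
U → hit
Q → hit
N → hit
Q → hit
U → hit
K → fault, evict N, frames (Q U K)
U → hit
K → hit
Page faults: 5.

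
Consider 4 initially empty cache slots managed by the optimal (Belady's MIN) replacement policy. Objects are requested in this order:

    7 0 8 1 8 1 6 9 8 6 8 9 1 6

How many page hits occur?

7 → miss, frames [7]
0 → miss, frames [7, 0]
8 → miss, frames [7, 0, 8]
1 → miss, frames [7, 0, 8, 1]
8 → hit
1 → hit
6 → miss, evict 0, frames [7, 8, 1, 6]
9 → miss, evict 7, frames [8, 1, 6, 9]
8 → hit
6 → hit
8 → hit
9 → hit
1 → hit
6 → hit
Hits: 8.

8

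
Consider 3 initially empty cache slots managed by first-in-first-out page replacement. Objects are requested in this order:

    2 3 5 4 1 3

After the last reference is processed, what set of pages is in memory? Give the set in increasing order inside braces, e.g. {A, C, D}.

2 → fault, frames [2]
3 → fault, frames [2, 3]
5 → fault, frames [2, 3, 5]
4 → fault, evict 2, frames [3, 5, 4]
1 → fault, evict 3, frames [5, 4, 1]
3 → fault, evict 5, frames [4, 1, 3]

{1, 3, 4}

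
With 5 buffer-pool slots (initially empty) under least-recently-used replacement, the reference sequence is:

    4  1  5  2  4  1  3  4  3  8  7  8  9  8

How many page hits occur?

6

4 → fault, frames {4}
1 → fault, frames {4,1}
5 → fault, frames {4,1,5}
2 → fault, frames {4,1,5,2}
4 → hit
1 → hit
3 → fault, frames {5,2,4,1,3}
4 → hit
3 → hit
8 → fault, evict 5, frames {2,1,4,3,8}
7 → fault, evict 2, frames {1,4,3,8,7}
8 → hit
9 → fault, evict 1, frames {4,3,7,8,9}
8 → hit
Hits: 6.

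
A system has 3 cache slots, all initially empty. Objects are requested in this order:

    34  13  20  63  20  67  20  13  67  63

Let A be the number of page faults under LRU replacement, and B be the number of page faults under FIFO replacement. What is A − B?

Under LRU: F F F F . F . F . F → 7 faults.
Under FIFO: F F F F . F . F . . → 6 faults.
A − B = 7 − 6 = 1.

1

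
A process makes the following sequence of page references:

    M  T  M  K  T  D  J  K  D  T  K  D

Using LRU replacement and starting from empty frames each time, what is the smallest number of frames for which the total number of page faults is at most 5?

4

f=1: 12 faults
f=2: 11 faults
f=3: 7 faults
f=4: 5 faults
f=5: 5 faults
Smallest f with faults ≤ 5 is 4.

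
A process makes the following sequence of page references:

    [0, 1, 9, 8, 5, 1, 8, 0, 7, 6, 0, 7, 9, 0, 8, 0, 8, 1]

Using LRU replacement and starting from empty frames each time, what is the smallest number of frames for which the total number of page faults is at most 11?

f=1: 18 faults
f=2: 16 faults
f=3: 12 faults
f=4: 11 faults
f=5: 9 faults
f=6: 8 faults
f=7: 7 faults
Smallest f with faults ≤ 11 is 4.

4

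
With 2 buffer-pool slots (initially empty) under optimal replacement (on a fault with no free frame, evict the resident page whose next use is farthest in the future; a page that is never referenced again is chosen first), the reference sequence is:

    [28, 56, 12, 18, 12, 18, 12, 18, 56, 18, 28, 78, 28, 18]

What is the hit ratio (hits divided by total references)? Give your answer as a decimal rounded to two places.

28 -> miss, frames [28]
56 -> miss, frames [28, 56]
12 -> miss, evict 28, frames [56, 12]
18 -> miss, evict 56, frames [12, 18]
12 -> hit
18 -> hit
12 -> hit
18 -> hit
56 -> miss, evict 12, frames [18, 56]
18 -> hit
28 -> miss, evict 56, frames [18, 28]
78 -> miss, evict 18, frames [28, 78]
28 -> hit
18 -> miss, evict 78, frames [28, 18]
Hits: 6 of 14 references → 6/14 = 0.4286.

0.43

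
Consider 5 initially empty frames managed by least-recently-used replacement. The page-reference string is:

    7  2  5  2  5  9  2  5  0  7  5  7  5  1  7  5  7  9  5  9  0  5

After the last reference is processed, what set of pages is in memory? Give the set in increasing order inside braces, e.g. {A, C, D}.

{0, 1, 5, 7, 9}

7 → miss, frames {7}
2 → miss, frames {7,2}
5 → miss, frames {7,2,5}
2 → hit
5 → hit
9 → miss, frames {7,2,5,9}
2 → hit
5 → hit
0 → miss, frames {7,9,2,5,0}
7 → hit
5 → hit
7 → hit
5 → hit
1 → miss, evict 9, frames {2,0,7,5,1}
7 → hit
5 → hit
7 → hit
9 → miss, evict 2, frames {0,1,5,7,9}
5 → hit
9 → hit
0 → hit
5 → hit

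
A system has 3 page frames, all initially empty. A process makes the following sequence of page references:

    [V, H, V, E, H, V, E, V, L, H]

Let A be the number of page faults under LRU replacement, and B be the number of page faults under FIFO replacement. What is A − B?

1

Under LRU: F F . F . . . . F F → 5 faults.
Under FIFO: F F . F . . . . F . → 4 faults.
A − B = 5 − 4 = 1.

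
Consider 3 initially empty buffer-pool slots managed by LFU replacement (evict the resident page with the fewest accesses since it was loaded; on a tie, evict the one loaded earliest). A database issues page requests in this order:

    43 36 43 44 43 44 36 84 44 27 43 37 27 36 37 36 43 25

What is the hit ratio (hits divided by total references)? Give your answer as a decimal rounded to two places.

43 -> fault, frames {43}
36 -> fault, frames {43,36}
43 -> hit
44 -> fault, frames {43,36,44}
43 -> hit
44 -> hit
36 -> hit
84 -> fault, evict 36, frames {43,44,84}
44 -> hit
27 -> fault, evict 84, frames {43,44,27}
43 -> hit
37 -> fault, evict 27, frames {43,44,37}
27 -> fault, evict 37, frames {43,44,27}
36 -> fault, evict 27, frames {43,44,36}
37 -> fault, evict 36, frames {43,44,37}
36 -> fault, evict 37, frames {43,44,36}
43 -> hit
25 -> fault, evict 36, frames {43,44,25}
Hits: 7 of 18 references → 7/18 = 0.3889.

0.39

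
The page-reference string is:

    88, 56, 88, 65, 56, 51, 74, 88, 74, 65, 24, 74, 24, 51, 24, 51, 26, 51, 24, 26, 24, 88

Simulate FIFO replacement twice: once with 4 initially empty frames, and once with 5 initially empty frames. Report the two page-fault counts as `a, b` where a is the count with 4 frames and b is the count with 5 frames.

4 frames: F F . F . F F F . . F . . . . . F F . . . . → 9 faults.
5 frames: F F . F . F F . . . F . . . . . F . . . . F → 8 faults.
8 < 9: adding a frame reduced faults, as is typical.

9, 8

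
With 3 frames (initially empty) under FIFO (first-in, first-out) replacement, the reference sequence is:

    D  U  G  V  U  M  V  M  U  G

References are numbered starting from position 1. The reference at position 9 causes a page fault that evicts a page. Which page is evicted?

G

pos 1: D -> fault, frames [D]
pos 2: U -> fault, frames [D, U]
pos 3: G -> fault, frames [D, U, G]
pos 4: V -> fault, evict D, frames [U, G, V]
pos 5: U -> hit
pos 6: M -> fault, evict U, frames [G, V, M]
pos 7: V -> hit
pos 8: M -> hit
pos 9: U -> fault, evict G, frames [V, M, U]
At position 9, page G is evicted.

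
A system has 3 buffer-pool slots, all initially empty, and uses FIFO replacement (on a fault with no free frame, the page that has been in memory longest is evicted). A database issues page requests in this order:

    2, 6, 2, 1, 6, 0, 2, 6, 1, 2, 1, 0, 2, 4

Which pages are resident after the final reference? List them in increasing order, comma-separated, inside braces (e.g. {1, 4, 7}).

2: fault, frames {2}
6: fault, frames {2,6}
2: hit
1: fault, frames {2,6,1}
6: hit
0: fault, evict 2, frames {6,1,0}
2: fault, evict 6, frames {1,0,2}
6: fault, evict 1, frames {0,2,6}
1: fault, evict 0, frames {2,6,1}
2: hit
1: hit
0: fault, evict 2, frames {6,1,0}
2: fault, evict 6, frames {1,0,2}
4: fault, evict 1, frames {0,2,4}

{0, 2, 4}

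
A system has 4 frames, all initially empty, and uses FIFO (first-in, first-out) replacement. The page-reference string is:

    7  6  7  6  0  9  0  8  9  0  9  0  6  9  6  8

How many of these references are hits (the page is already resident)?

7 -> fault, frames [7]
6 -> fault, frames [7, 6]
7 -> hit
6 -> hit
0 -> fault, frames [7, 6, 0]
9 -> fault, frames [7, 6, 0, 9]
0 -> hit
8 -> fault, evict 7, frames [6, 0, 9, 8]
9 -> hit
0 -> hit
9 -> hit
0 -> hit
6 -> hit
9 -> hit
6 -> hit
8 -> hit
Hits: 11.

11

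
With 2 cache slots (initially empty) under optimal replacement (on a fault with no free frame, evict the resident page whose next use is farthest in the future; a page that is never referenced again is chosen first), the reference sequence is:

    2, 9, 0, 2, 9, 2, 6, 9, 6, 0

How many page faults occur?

6

2 -> fault, frames [2]
9 -> fault, frames [2, 9]
0 -> fault, evict 9, frames [2, 0]
2 -> hit
9 -> fault, evict 0, frames [2, 9]
2 -> hit
6 -> fault, evict 2, frames [9, 6]
9 -> hit
6 -> hit
0 -> fault, evict 6, frames [9, 0]
Page faults: 6.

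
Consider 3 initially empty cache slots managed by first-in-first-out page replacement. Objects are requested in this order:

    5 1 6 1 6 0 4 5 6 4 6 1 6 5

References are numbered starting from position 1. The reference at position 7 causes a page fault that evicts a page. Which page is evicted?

pos 1: 5: miss, frames [5]
pos 2: 1: miss, frames [5, 1]
pos 3: 6: miss, frames [5, 1, 6]
pos 4: 1: hit
pos 5: 6: hit
pos 6: 0: miss, evict 5, frames [1, 6, 0]
pos 7: 4: miss, evict 1, frames [6, 0, 4]
At position 7, page 1 is evicted.

1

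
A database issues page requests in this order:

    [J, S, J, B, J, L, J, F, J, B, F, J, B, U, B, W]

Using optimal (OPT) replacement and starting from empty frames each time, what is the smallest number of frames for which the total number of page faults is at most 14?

f=1: 16 faults
f=2: 9 faults
f=3: 7 faults
f=4: 7 faults
f=5: 7 faults
f=6: 7 faults
f=7: 7 faults
Smallest f with faults ≤ 14 is 2.

2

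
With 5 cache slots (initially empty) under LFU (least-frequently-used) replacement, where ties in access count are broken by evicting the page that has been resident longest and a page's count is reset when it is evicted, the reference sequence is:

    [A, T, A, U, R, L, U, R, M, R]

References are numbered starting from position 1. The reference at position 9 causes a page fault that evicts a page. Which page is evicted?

T

pos 1: A -> miss, frames (A)
pos 2: T -> miss, frames (A T)
pos 3: A -> hit
pos 4: U -> miss, frames (A T U)
pos 5: R -> miss, frames (A T U R)
pos 6: L -> miss, frames (A T U R L)
pos 7: U -> hit
pos 8: R -> hit
pos 9: M -> miss, evict T, frames (A U R L M)
At position 9, page T is evicted.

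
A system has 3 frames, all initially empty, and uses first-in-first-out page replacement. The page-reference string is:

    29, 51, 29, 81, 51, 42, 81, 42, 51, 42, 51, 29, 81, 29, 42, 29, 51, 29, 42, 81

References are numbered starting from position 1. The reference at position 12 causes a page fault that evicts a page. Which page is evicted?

pos 1: 29: fault, frames (29)
pos 2: 51: fault, frames (29 51)
pos 3: 29: hit
pos 4: 81: fault, frames (29 51 81)
pos 5: 51: hit
pos 6: 42: fault, evict 29, frames (51 81 42)
pos 7: 81: hit
pos 8: 42: hit
pos 9: 51: hit
pos 10: 42: hit
pos 11: 51: hit
pos 12: 29: fault, evict 51, frames (81 42 29)
At position 12, page 51 is evicted.

51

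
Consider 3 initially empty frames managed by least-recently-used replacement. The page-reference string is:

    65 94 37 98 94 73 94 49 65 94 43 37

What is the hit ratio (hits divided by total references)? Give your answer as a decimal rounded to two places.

0.25

65 -> miss, frames [65]
94 -> miss, frames [65, 94]
37 -> miss, frames [65, 94, 37]
98 -> miss, evict 65, frames [94, 37, 98]
94 -> hit
73 -> miss, evict 37, frames [98, 94, 73]
94 -> hit
49 -> miss, evict 98, frames [73, 94, 49]
65 -> miss, evict 73, frames [94, 49, 65]
94 -> hit
43 -> miss, evict 49, frames [65, 94, 43]
37 -> miss, evict 65, frames [94, 43, 37]
Hits: 3 of 12 references → 3/12 = 0.2500.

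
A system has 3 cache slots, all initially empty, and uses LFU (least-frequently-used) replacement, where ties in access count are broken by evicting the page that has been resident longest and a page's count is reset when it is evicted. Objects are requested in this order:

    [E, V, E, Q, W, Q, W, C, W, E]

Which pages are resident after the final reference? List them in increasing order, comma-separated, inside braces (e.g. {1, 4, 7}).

E → fault, frames (E)
V → fault, frames (E V)
E → hit
Q → fault, frames (E V Q)
W → fault, evict V, frames (E Q W)
Q → hit
W → hit
C → fault, evict E, frames (Q W C)
W → hit
E → fault, evict C, frames (Q W E)

{E, Q, W}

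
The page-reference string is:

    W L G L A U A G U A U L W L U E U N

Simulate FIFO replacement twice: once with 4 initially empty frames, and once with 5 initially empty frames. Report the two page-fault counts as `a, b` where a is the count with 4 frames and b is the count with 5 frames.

9, 7

4 frames: F F F . F F . . . . . . F F . F . F → 9 faults.
5 frames: F F F . F F . . . . . . . . . F . F → 7 faults.
7 < 9: adding a frame reduced faults, as is typical.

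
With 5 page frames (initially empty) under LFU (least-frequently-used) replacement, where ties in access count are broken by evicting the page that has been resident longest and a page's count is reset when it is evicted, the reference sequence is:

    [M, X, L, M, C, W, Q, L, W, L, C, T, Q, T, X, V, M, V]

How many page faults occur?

M: miss, frames {M}
X: miss, frames {M,X}
L: miss, frames {M,X,L}
M: hit
C: miss, frames {M,X,L,C}
W: miss, frames {M,X,L,C,W}
Q: miss, evict X, frames {M,L,C,W,Q}
L: hit
W: hit
L: hit
C: hit
T: miss, evict Q, frames {M,L,C,W,T}
Q: miss, evict T, frames {M,L,C,W,Q}
T: miss, evict Q, frames {M,L,C,W,T}
X: miss, evict T, frames {M,L,C,W,X}
V: miss, evict X, frames {M,L,C,W,V}
M: hit
V: hit
Page faults: 11.

11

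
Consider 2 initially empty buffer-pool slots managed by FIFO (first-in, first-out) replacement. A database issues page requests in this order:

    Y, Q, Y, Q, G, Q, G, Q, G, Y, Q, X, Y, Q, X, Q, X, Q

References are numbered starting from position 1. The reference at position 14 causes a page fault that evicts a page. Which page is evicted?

pos 1: Y: fault, frames (Y)
pos 2: Q: fault, frames (Y Q)
pos 3: Y: hit
pos 4: Q: hit
pos 5: G: fault, evict Y, frames (Q G)
pos 6: Q: hit
pos 7: G: hit
pos 8: Q: hit
pos 9: G: hit
pos 10: Y: fault, evict Q, frames (G Y)
pos 11: Q: fault, evict G, frames (Y Q)
pos 12: X: fault, evict Y, frames (Q X)
pos 13: Y: fault, evict Q, frames (X Y)
pos 14: Q: fault, evict X, frames (Y Q)
At position 14, page X is evicted.

X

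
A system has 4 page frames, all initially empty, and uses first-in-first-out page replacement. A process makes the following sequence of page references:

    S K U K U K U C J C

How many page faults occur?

5

S -> miss, frames [S]
K -> miss, frames [S, K]
U -> miss, frames [S, K, U]
K -> hit
U -> hit
K -> hit
U -> hit
C -> miss, frames [S, K, U, C]
J -> miss, evict S, frames [K, U, C, J]
C -> hit
Page faults: 5.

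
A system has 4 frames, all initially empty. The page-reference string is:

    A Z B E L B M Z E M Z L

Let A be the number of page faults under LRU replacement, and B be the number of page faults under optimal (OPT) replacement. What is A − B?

3

Under LRU: F F F F F . F F F . . F → 9 faults.
Under OPT: F F F F F . F . . . . . → 6 faults.
A − B = 9 − 6 = 3.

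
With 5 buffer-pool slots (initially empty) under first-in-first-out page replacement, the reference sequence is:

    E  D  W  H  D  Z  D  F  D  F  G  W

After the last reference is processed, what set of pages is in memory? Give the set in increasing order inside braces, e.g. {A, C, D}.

{F, G, H, W, Z}

E → miss, frames (E)
D → miss, frames (E D)
W → miss, frames (E D W)
H → miss, frames (E D W H)
D → hit
Z → miss, frames (E D W H Z)
D → hit
F → miss, evict E, frames (D W H Z F)
D → hit
F → hit
G → miss, evict D, frames (W H Z F G)
W → hit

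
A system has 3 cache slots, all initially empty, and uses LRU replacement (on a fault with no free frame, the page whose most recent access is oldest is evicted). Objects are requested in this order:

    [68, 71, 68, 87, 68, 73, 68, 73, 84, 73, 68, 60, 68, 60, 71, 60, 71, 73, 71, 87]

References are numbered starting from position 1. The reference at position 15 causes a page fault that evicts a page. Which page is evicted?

73

pos 1: 68: fault, frames (68)
pos 2: 71: fault, frames (68 71)
pos 3: 68: hit
pos 4: 87: fault, frames (71 68 87)
pos 5: 68: hit
pos 6: 73: fault, evict 71, frames (87 68 73)
pos 7: 68: hit
pos 8: 73: hit
pos 9: 84: fault, evict 87, frames (68 73 84)
pos 10: 73: hit
pos 11: 68: hit
pos 12: 60: fault, evict 84, frames (73 68 60)
pos 13: 68: hit
pos 14: 60: hit
pos 15: 71: fault, evict 73, frames (68 60 71)
At position 15, page 73 is evicted.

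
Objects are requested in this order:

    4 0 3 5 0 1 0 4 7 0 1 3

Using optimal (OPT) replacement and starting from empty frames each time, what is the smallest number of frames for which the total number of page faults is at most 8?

f=1: 12 faults
f=2: 9 faults
f=3: 7 faults
f=4: 6 faults
f=5: 6 faults
f=6: 6 faults
Smallest f with faults ≤ 8 is 3.

3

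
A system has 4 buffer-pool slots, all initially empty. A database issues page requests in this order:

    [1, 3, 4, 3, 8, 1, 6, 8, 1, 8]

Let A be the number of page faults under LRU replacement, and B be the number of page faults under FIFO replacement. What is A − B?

Under LRU: F F F . F . F . . . → 5 faults.
Under FIFO: F F F . F . F . F . → 6 faults.
A − B = 5 − 6 = -1.

-1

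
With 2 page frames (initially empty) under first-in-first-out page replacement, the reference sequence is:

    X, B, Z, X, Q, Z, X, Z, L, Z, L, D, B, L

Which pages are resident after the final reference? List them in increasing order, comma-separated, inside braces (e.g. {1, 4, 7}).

{B, L}

X → fault, frames [X]
B → fault, frames [X, B]
Z → fault, evict X, frames [B, Z]
X → fault, evict B, frames [Z, X]
Q → fault, evict Z, frames [X, Q]
Z → fault, evict X, frames [Q, Z]
X → fault, evict Q, frames [Z, X]
Z → hit
L → fault, evict Z, frames [X, L]
Z → fault, evict X, frames [L, Z]
L → hit
D → fault, evict L, frames [Z, D]
B → fault, evict Z, frames [D, B]
L → fault, evict D, frames [B, L]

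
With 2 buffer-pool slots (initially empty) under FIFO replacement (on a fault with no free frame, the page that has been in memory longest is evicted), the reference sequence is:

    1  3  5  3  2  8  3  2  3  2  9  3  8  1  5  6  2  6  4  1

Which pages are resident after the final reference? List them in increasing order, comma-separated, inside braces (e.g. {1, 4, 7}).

{1, 4}

1 -> fault, frames {1}
3 -> fault, frames {1,3}
5 -> fault, evict 1, frames {3,5}
3 -> hit
2 -> fault, evict 3, frames {5,2}
8 -> fault, evict 5, frames {2,8}
3 -> fault, evict 2, frames {8,3}
2 -> fault, evict 8, frames {3,2}
3 -> hit
2 -> hit
9 -> fault, evict 3, frames {2,9}
3 -> fault, evict 2, frames {9,3}
8 -> fault, evict 9, frames {3,8}
1 -> fault, evict 3, frames {8,1}
5 -> fault, evict 8, frames {1,5}
6 -> fault, evict 1, frames {5,6}
2 -> fault, evict 5, frames {6,2}
6 -> hit
4 -> fault, evict 6, frames {2,4}
1 -> fault, evict 2, frames {4,1}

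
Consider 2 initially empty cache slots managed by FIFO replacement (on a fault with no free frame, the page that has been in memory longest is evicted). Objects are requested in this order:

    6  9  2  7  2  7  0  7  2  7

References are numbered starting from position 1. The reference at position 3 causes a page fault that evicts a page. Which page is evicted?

6

pos 1: 6: miss, frames {6}
pos 2: 9: miss, frames {6,9}
pos 3: 2: miss, evict 6, frames {9,2}
At position 3, page 6 is evicted.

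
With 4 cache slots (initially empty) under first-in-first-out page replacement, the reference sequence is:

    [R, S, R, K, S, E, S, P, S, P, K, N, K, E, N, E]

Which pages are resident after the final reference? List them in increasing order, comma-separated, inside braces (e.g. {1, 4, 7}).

{E, K, N, P}

R: fault, frames [R]
S: fault, frames [R, S]
R: hit
K: fault, frames [R, S, K]
S: hit
E: fault, frames [R, S, K, E]
S: hit
P: fault, evict R, frames [S, K, E, P]
S: hit
P: hit
K: hit
N: fault, evict S, frames [K, E, P, N]
K: hit
E: hit
N: hit
E: hit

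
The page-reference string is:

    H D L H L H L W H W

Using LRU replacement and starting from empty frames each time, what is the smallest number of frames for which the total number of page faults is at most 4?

f=1: 10 faults
f=2: 6 faults
f=3: 4 faults
f=4: 4 faults
Smallest f with faults ≤ 4 is 3.

3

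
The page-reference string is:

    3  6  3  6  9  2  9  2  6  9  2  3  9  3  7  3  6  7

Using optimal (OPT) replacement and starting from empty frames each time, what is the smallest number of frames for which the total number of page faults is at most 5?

4

f=1: 18 faults
f=2: 9 faults
f=3: 6 faults
f=4: 5 faults
f=5: 5 faults
Smallest f with faults ≤ 5 is 4.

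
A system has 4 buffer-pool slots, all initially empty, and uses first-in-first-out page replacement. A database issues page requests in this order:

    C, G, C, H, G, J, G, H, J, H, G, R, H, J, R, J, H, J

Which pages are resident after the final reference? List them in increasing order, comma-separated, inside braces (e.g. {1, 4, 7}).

C -> miss, frames [C]
G -> miss, frames [C, G]
C -> hit
H -> miss, frames [C, G, H]
G -> hit
J -> miss, frames [C, G, H, J]
G -> hit
H -> hit
J -> hit
H -> hit
G -> hit
R -> miss, evict C, frames [G, H, J, R]
H -> hit
J -> hit
R -> hit
J -> hit
H -> hit
J -> hit

{G, H, J, R}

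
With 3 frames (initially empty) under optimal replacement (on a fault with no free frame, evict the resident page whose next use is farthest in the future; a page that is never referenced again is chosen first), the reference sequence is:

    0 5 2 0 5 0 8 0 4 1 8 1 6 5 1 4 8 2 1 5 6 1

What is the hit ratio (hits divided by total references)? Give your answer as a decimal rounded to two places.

0 → miss, frames [0]
5 → miss, frames [0, 5]
2 → miss, frames [0, 5, 2]
0 → hit
5 → hit
0 → hit
8 → miss, evict 2, frames [0, 5, 8]
0 → hit
4 → miss, evict 0, frames [5, 8, 4]
1 → miss, evict 4, frames [5, 8, 1]
8 → hit
1 → hit
6 → miss, evict 8, frames [5, 1, 6]
5 → hit
1 → hit
4 → miss, evict 6, frames [5, 1, 4]
8 → miss, evict 4, frames [5, 1, 8]
2 → miss, evict 8, frames [5, 1, 2]
1 → hit
5 → hit
6 → miss, evict 2, frames [5, 1, 6]
1 → hit
Hits: 11 of 22 references → 11/22 = 0.5000.

0.50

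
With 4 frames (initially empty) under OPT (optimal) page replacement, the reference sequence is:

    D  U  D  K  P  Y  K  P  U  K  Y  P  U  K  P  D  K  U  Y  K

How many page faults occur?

6

D → fault, frames {D}
U → fault, frames {D,U}
D → hit
K → fault, frames {D,U,K}
P → fault, frames {D,U,K,P}
Y → fault, evict D, frames {U,K,P,Y}
K → hit
P → hit
U → hit
K → hit
Y → hit
P → hit
U → hit
K → hit
P → hit
D → fault, evict P, frames {U,K,Y,D}
K → hit
U → hit
Y → hit
K → hit
Page faults: 6.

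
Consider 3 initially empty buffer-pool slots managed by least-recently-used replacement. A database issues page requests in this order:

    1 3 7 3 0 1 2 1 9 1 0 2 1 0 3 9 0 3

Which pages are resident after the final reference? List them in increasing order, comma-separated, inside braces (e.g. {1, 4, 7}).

1: miss, frames {1}
3: miss, frames {1,3}
7: miss, frames {1,3,7}
3: hit
0: miss, evict 1, frames {7,3,0}
1: miss, evict 7, frames {3,0,1}
2: miss, evict 3, frames {0,1,2}
1: hit
9: miss, evict 0, frames {2,1,9}
1: hit
0: miss, evict 2, frames {9,1,0}
2: miss, evict 9, frames {1,0,2}
1: hit
0: hit
3: miss, evict 2, frames {1,0,3}
9: miss, evict 1, frames {0,3,9}
0: hit
3: hit

{0, 3, 9}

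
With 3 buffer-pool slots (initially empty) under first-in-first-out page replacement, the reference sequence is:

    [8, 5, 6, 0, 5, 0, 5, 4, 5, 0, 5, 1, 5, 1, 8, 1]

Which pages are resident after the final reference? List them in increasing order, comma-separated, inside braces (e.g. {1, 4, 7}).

{1, 5, 8}

8 -> miss, frames [8]
5 -> miss, frames [8, 5]
6 -> miss, frames [8, 5, 6]
0 -> miss, evict 8, frames [5, 6, 0]
5 -> hit
0 -> hit
5 -> hit
4 -> miss, evict 5, frames [6, 0, 4]
5 -> miss, evict 6, frames [0, 4, 5]
0 -> hit
5 -> hit
1 -> miss, evict 0, frames [4, 5, 1]
5 -> hit
1 -> hit
8 -> miss, evict 4, frames [5, 1, 8]
1 -> hit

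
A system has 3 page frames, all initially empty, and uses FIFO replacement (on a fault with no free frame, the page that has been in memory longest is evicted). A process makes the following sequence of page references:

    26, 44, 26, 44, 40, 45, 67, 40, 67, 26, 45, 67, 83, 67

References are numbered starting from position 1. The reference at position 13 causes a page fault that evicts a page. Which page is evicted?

pos 1: 26: miss, frames (26)
pos 2: 44: miss, frames (26 44)
pos 3: 26: hit
pos 4: 44: hit
pos 5: 40: miss, frames (26 44 40)
pos 6: 45: miss, evict 26, frames (44 40 45)
pos 7: 67: miss, evict 44, frames (40 45 67)
pos 8: 40: hit
pos 9: 67: hit
pos 10: 26: miss, evict 40, frames (45 67 26)
pos 11: 45: hit
pos 12: 67: hit
pos 13: 83: miss, evict 45, frames (67 26 83)
At position 13, page 45 is evicted.

45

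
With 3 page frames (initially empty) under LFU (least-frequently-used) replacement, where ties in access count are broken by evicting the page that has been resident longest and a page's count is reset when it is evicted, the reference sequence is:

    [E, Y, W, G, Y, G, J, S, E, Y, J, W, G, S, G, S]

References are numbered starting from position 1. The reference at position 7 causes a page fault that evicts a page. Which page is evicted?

W

pos 1: E -> fault, frames (E)
pos 2: Y -> fault, frames (E Y)
pos 3: W -> fault, frames (E Y W)
pos 4: G -> fault, evict E, frames (Y W G)
pos 5: Y -> hit
pos 6: G -> hit
pos 7: J -> fault, evict W, frames (Y G J)
At position 7, page W is evicted.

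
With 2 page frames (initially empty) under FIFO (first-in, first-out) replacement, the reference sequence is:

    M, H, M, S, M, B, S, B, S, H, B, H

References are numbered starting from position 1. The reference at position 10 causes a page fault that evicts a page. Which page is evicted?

pos 1: M: fault, frames [M]
pos 2: H: fault, frames [M, H]
pos 3: M: hit
pos 4: S: fault, evict M, frames [H, S]
pos 5: M: fault, evict H, frames [S, M]
pos 6: B: fault, evict S, frames [M, B]
pos 7: S: fault, evict M, frames [B, S]
pos 8: B: hit
pos 9: S: hit
pos 10: H: fault, evict B, frames [S, H]
At position 10, page B is evicted.

B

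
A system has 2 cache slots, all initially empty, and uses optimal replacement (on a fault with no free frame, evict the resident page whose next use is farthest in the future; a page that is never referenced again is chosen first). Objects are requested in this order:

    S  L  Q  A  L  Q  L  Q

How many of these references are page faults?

S -> fault, frames [S]
L -> fault, frames [S, L]
Q -> fault, evict S, frames [L, Q]
A -> fault, evict Q, frames [L, A]
L -> hit
Q -> fault, evict A, frames [L, Q]
L -> hit
Q -> hit
Page faults: 5.

5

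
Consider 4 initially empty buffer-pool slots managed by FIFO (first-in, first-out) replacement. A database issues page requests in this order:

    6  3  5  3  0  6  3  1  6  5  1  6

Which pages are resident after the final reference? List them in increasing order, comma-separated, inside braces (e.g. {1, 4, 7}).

{0, 1, 5, 6}

6: fault, frames {6}
3: fault, frames {6,3}
5: fault, frames {6,3,5}
3: hit
0: fault, frames {6,3,5,0}
6: hit
3: hit
1: fault, evict 6, frames {3,5,0,1}
6: fault, evict 3, frames {5,0,1,6}
5: hit
1: hit
6: hit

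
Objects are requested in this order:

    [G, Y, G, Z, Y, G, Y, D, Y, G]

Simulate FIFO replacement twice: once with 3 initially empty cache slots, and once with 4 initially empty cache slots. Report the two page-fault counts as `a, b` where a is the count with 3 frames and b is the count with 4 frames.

3 frames: F F . F . . . F . F → 5 faults.
4 frames: F F . F . . . F . . → 4 faults.
4 < 5: adding a frame reduced faults, as is typical.

5, 4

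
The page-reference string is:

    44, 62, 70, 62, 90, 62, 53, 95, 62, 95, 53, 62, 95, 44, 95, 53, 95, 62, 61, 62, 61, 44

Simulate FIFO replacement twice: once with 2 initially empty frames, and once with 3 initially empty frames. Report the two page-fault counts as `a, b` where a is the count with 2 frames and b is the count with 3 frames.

2 frames: F F F . F F F F F . F . F F . F F F F . . F → 16 faults.
3 frames: F F F . F . F F F . . . . F . F F F F . . F → 13 faults.
13 < 16: adding a frame reduced faults, as is typical.

16, 13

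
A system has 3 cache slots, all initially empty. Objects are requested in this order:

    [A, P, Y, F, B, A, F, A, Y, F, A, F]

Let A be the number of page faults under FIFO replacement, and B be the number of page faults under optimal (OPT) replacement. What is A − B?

2

Under FIFO: F F F F F F . . F F . . → 8 faults.
Under OPT: F F F F F . . . F . . . → 6 faults.
A − B = 8 − 6 = 2.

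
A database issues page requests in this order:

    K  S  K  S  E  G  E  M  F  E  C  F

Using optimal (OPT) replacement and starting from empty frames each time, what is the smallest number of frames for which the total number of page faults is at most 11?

2

f=1: 12 faults
f=2: 7 faults
f=3: 7 faults
f=4: 7 faults
f=5: 7 faults
f=6: 7 faults
f=7: 7 faults
Smallest f with faults ≤ 11 is 2.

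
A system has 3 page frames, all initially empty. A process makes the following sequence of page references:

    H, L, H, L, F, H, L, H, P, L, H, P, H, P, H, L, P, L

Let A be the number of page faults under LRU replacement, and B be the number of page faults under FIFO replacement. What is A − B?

-2

Under LRU: F F . . F . . . F . . . . . . . . . → 4 faults.
Under FIFO: F F . . F . . . F . F . . . . F . . → 6 faults.
A − B = 4 − 6 = -2.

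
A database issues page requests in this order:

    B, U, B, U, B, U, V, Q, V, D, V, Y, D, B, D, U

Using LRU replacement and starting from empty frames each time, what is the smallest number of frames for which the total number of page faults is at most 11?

2

f=1: 16 faults
f=2: 9 faults
f=3: 8 faults
f=4: 8 faults
f=5: 8 faults
f=6: 6 faults
Smallest f with faults ≤ 11 is 2.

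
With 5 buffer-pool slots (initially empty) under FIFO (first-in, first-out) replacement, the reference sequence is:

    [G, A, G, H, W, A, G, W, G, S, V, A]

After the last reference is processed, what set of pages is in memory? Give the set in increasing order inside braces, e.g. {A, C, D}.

{A, H, S, V, W}

G → fault, frames {G}
A → fault, frames {G,A}
G → hit
H → fault, frames {G,A,H}
W → fault, frames {G,A,H,W}
A → hit
G → hit
W → hit
G → hit
S → fault, frames {G,A,H,W,S}
V → fault, evict G, frames {A,H,W,S,V}
A → hit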